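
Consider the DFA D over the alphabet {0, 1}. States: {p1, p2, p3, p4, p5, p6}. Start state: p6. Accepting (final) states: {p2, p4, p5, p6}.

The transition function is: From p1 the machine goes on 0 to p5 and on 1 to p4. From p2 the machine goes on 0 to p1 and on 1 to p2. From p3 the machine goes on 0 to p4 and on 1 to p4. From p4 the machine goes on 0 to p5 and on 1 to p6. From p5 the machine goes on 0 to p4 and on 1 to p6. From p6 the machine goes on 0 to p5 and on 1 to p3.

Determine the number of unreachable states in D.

No path from p6 leads to p1, p2; the other 4 states are all reachable.

2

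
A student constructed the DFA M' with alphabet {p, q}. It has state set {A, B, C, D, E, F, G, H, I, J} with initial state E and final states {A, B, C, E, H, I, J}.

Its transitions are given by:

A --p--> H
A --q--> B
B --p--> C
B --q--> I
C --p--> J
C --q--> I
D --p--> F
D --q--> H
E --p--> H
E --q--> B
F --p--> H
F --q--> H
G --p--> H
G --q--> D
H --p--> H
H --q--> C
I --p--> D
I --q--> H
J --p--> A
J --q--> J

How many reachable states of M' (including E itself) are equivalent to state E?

First remove the unreachable states {G}; 9 states remain.
Start with accepting vs non-accepting: {A,B,C,E,H,I,J} | {D,F}.
Split {A,B,C,E,H,I,J} by δ(·,p) → {A,B,C,E,H,J} and {I}.
Split {A,B,C,E,H,J} by δ(·,q) → {A,E,H,J} and {B,C}.
On input q, block {A,E,H,J} splits into {A,E,H} and {J}.
Refine {D,F} on symbol p: members go to different blocks, giving {D} and {F}.
Refine {B,C} on symbol p: members go to different blocks, giving {B} and {C}.
On input q, block {A,E,H} splits into {A,E} and {H}.
Stable partition: {A,E} | {D} | {I} | {B} | {J} | {F} | {C} | {H} — 8 equivalence classes.
State E belongs to the block {A,E}, which has 2 states.

2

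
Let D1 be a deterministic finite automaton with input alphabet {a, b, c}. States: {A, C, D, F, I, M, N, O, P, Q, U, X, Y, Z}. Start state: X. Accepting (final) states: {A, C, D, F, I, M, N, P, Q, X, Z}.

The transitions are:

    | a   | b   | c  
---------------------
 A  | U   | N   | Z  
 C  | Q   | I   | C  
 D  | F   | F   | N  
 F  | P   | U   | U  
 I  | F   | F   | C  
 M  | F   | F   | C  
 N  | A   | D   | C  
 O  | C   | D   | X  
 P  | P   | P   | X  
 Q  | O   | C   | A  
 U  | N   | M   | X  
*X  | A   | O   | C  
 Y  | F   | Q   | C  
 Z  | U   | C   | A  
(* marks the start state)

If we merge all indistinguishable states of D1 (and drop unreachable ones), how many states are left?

First remove the unreachable states {Y}; 13 states remain.
P0 = {A,C,D,F,I,M,N,P,Q,X,Z} | {O,U}.
On input a, block {A,C,D,F,I,M,N,P,Q,X,Z} splits into {C,D,F,I,M,N,P,X} and {A,Q,Z}.
On input a, block {C,D,F,I,M,N,P,X} splits into {D,F,I,M,P} and {C,N,X}.
Split {D,F,I,M,P} by δ(·,b) → {D,I,M,P} and {F}.
Refine {D,I,M,P} on symbol a: members go to different blocks, giving {D,I,M} and {P}.
Split {C,N,X} by δ(·,b) → {C,N} and {X}.
No further refinement is possible. Final partition (7 blocks): {D,I,M} | {O,U} | {A,Q,Z} | {C,N} | {F} | {P} | {X}.

7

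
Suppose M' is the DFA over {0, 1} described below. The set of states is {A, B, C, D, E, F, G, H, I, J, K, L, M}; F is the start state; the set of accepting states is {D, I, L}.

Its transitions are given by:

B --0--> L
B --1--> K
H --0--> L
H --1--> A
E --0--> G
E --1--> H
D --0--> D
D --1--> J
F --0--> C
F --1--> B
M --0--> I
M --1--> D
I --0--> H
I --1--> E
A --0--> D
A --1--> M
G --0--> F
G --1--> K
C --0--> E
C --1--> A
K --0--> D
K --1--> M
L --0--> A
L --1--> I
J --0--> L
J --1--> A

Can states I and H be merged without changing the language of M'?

No

P0 = {D,I,L} | {A,B,C,E,F,G,H,J,K,M}.
Split {D,I,L} by δ(·,0) → {I,L} and {D}.
On input 1, block {I,L} splits into {I} and {L}.
On input 0, block {A,B,C,E,F,G,H,J,K,M} splits into {C,E,F,G} and {B,H,J} and {A,K} and {M}.
On input 1, block {C,E,F,G} splits into {C,G} and {E,F}.
The partition is now stable with 8 blocks: {I} | {C,G} | {D} | {L} | {B,H,J} | {A,K} | {M} | {E,F}.
I and H end up in different blocks, so they are distinguishable. For instance, the string 'ε' is accepted from only I.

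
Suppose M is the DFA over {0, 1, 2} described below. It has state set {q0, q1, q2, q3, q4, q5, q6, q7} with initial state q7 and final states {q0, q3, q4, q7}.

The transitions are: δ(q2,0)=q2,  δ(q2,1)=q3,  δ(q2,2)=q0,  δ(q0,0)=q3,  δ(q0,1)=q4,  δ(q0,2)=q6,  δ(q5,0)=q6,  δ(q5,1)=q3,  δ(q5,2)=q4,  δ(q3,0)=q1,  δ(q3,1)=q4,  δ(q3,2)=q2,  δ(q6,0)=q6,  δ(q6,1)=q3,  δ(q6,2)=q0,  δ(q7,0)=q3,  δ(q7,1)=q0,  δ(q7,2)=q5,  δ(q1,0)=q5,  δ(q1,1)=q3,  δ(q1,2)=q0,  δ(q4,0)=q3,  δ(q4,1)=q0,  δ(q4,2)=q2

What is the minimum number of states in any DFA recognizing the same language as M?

3

All states are reachable from the start state.
Initial partition by acceptance: {q0,q3,q4,q7} | {q1,q2,q5,q6}.
Split {q0,q3,q4,q7} by δ(·,0) → {q0,q4,q7} and {q3}.
No further refinement is possible. Final partition (3 blocks): {q0,q4,q7} | {q1,q2,q5,q6} | {q3}.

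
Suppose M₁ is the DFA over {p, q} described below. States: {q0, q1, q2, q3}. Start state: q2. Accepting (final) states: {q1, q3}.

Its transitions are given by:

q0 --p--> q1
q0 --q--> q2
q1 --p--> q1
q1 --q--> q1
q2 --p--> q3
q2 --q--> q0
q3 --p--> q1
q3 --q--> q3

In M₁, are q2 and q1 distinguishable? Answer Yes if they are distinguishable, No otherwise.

Every state is reachable, so we keep all 4.
P0 = {q1,q3} | {q0,q2}.
No further refinement is possible. Final partition (2 blocks): {q1,q3} | {q0,q2}.
q2 and q1 end up in different blocks, so they are distinguishable. For instance, the string 'ε' is accepted from only q1.

Yes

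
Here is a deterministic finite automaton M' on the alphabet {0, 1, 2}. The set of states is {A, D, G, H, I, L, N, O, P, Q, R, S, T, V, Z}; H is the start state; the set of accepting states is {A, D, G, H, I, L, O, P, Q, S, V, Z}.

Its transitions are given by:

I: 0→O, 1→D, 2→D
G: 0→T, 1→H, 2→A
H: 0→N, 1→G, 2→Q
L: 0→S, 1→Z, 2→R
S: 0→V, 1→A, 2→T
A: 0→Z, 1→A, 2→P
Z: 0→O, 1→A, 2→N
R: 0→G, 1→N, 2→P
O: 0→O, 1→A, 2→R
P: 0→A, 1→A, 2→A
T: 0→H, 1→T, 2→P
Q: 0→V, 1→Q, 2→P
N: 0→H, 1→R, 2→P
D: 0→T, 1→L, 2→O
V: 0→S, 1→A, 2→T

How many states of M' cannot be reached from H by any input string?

No path from H leads to D, I, L; the other 12 states are all reachable.

3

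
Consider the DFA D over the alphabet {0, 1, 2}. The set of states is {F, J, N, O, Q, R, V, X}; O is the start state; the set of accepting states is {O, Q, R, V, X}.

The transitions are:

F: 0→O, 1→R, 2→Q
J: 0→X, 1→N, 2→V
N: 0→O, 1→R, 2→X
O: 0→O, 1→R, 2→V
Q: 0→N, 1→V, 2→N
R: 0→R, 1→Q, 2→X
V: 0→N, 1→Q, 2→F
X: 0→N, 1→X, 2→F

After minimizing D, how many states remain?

4

States {J} cannot be reached from the start state, so discard them.
Initial partition by acceptance: {O,Q,R,V,X} | {F,N}.
Split {O,Q,R,V,X} by δ(·,0) → {Q,V,X} and {O,R}.
Refine {O,R} on symbol 1: members go to different blocks, giving {R} and {O}.
The partition is now stable with 4 blocks: {Q,V,X} | {F,N} | {R} | {O}.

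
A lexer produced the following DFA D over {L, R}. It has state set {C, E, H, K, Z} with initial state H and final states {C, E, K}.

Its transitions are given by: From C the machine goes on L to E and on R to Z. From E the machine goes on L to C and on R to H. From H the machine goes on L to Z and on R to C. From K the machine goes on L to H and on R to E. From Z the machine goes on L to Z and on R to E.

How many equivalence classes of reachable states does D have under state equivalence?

2

Reachable states from the start: {C,E,H,Z}. Unreachable: {K} — drop them.
Initial partition by acceptance: {C,E} | {H,Z}.
The partition is now stable with 2 blocks: {C,E} | {H,Z}.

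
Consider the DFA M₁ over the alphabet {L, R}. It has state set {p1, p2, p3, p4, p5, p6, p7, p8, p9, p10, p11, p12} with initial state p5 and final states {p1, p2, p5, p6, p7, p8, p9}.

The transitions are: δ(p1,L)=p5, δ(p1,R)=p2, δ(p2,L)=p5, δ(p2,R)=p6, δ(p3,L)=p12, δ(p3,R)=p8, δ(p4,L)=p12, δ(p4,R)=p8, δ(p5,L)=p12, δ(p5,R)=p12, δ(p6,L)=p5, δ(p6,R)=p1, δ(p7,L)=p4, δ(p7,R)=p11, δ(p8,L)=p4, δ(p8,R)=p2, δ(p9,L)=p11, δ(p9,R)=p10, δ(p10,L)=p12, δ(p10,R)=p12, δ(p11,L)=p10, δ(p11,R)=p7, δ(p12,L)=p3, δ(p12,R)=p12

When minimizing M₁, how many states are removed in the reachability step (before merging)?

No path from p5 leads to p7, p9, p10, p11; the other 8 states are all reachable.

4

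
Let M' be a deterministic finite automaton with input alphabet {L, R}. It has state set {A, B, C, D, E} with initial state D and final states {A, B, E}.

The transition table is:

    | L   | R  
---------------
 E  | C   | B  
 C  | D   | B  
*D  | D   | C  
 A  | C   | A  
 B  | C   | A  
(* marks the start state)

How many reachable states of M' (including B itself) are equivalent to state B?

States {E} cannot be reached from the start state, so discard them.
Initial partition by acceptance: {A,B} | {C,D}.
On input R, block {C,D} splits into {C} and {D}.
Stable partition: {A,B} | {C} | {D} — 3 equivalence classes.
The equivalence class containing B is {A,B}, of size 2.

2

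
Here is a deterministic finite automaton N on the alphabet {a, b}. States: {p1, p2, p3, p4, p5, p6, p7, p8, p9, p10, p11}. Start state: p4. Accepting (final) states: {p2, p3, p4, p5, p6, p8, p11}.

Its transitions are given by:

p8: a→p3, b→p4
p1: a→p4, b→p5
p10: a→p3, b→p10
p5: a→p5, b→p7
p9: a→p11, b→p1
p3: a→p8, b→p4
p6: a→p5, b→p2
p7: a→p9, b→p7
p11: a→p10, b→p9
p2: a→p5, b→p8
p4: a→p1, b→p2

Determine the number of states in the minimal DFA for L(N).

9

First remove the unreachable states {p6}; 10 states remain.
Initial partition by acceptance: {p2,p3,p4,p5,p8,p11} | {p1,p7,p9,p10}.
Refine {p2,p3,p4,p5,p8,p11} on symbol a: members go to different blocks, giving {p2,p3,p5,p8} and {p4,p11}.
Split {p2,p3,p5,p8} by δ(·,b) → {p3,p8} and {p2} and {p5}.
Refine {p1,p7,p9,p10} on symbol a: members go to different blocks, giving {p1,p9} and {p7} and {p10}.
Refine {p1,p9} on symbol b: members go to different blocks, giving {p1} and {p9}.
On input a, block {p4,p11} splits into {p4} and {p11}.
No further refinement is possible. Final partition (9 blocks): {p3,p8} | {p1} | {p4} | {p2} | {p5} | {p7} | {p10} | {p9} | {p11}.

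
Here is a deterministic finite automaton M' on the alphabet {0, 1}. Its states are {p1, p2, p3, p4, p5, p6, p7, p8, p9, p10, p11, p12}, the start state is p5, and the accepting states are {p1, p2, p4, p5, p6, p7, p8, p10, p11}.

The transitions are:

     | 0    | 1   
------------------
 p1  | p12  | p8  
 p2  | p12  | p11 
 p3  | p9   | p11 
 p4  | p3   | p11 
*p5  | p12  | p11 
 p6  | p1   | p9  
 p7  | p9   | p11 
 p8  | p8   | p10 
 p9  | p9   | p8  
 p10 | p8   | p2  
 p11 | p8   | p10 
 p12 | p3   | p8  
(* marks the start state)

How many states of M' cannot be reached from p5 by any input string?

BFS from p5 reaches {p2, p3, p5, p8, p9, p10, p11, p12}; the 4 state(s) p1, p4, p6, p7 are never visited.

4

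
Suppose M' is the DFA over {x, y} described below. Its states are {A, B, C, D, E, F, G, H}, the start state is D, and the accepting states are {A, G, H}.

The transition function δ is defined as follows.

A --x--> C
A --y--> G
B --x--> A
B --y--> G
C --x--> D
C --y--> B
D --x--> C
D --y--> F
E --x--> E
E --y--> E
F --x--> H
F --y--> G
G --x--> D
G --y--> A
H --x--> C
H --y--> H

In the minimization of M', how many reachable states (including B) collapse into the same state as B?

Reachable states from the start: {A,B,C,D,F,G,H}. Unreachable: {E} — drop them.
P0 = {A,G,H} | {B,C,D,F}.
On input x, block {B,C,D,F} splits into {B,F} and {C,D}.
No further refinement is possible. Final partition (3 blocks): {A,G,H} | {B,F} | {C,D}.
The equivalence class containing B is {B,F}, of size 2.

2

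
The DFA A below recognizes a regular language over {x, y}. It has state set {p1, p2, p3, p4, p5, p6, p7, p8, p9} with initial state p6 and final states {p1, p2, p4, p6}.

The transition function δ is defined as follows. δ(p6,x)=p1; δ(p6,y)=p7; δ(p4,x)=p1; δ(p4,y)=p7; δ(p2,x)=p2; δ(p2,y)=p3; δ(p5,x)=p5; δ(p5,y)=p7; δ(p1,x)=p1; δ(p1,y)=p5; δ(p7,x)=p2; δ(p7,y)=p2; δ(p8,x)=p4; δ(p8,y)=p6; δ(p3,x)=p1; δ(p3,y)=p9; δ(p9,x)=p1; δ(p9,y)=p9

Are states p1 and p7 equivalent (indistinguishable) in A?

No

Reachable states from the start: {p1,p2,p3,p5,p6,p7,p9}. Unreachable: {p4,p8} — drop them.
P0 = {p1,p2,p6} | {p3,p5,p7,p9}.
Refine {p3,p5,p7,p9} on symbol x: members go to different blocks, giving {p3,p7,p9} and {p5}.
Split {p1,p2,p6} by δ(·,y) → {p2,p6} and {p1}.
Split {p2,p6} by δ(·,x) → {p2} and {p6}.
Split {p3,p7,p9} by δ(·,x) → {p3,p9} and {p7}.
The partition is now stable with 6 blocks: {p2} | {p3,p9} | {p5} | {p1} | {p6} | {p7}.
p1 and p7 end up in different blocks, so they are distinguishable. For instance, the string 'ε' is accepted from only p1.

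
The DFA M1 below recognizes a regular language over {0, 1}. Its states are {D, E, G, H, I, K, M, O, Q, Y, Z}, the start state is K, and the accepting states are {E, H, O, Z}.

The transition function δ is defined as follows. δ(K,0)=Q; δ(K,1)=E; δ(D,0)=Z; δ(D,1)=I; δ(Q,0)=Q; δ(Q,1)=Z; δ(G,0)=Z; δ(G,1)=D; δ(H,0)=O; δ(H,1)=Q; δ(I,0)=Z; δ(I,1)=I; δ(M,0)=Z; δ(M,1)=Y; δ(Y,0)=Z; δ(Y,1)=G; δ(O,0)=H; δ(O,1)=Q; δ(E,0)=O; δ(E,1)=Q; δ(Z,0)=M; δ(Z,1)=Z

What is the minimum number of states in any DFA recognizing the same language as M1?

All states are reachable from the start state.
Initial partition by acceptance: {E,H,O,Z} | {D,G,I,K,M,Q,Y}.
On input 0, block {E,H,O,Z} splits into {E,H,O} and {Z}.
Split {D,G,I,K,M,Q,Y} by δ(·,0) → {D,G,I,M,Y} and {K,Q}.
Split {K,Q} by δ(·,1) → {Q} and {K}.
Stable partition: {E,H,O} | {D,G,I,M,Y} | {Z} | {Q} | {K} — 5 equivalence classes.

5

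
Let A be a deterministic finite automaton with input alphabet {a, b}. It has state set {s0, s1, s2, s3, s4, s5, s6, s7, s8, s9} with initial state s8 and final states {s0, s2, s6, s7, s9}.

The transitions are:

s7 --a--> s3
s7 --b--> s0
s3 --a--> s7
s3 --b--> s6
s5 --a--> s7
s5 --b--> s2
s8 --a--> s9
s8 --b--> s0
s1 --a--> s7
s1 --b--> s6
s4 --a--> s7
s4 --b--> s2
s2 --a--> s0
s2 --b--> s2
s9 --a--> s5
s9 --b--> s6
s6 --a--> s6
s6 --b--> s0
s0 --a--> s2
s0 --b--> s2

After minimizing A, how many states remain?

States {s1,s4} cannot be reached from the start state, so discard them.
Start with accepting vs non-accepting: {s0,s2,s6,s7,s9} | {s3,s5,s8}.
On input a, block {s0,s2,s6,s7,s9} splits into {s0,s2,s6} and {s7,s9}.
Stable partition: {s0,s2,s6} | {s3,s5,s8} | {s7,s9} — 3 equivalence classes.

3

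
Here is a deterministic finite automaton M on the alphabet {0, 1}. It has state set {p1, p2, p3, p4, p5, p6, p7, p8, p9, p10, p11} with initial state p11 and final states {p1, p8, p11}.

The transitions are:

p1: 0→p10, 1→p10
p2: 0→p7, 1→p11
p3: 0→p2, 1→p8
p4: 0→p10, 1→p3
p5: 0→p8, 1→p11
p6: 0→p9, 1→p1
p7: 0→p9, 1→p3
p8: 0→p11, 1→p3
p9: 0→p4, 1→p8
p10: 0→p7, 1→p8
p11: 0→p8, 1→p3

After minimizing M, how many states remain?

4

First remove the unreachable states {p1,p5,p6}; 8 states remain.
P0 = {p8,p11} | {p2,p3,p4,p7,p9,p10}.
Refine {p2,p3,p4,p7,p9,p10} on symbol 1: members go to different blocks, giving {p2,p3,p9,p10} and {p4,p7}.
Refine {p2,p3,p9,p10} on symbol 0: members go to different blocks, giving {p2,p9,p10} and {p3}.
The partition is now stable with 4 blocks: {p8,p11} | {p2,p9,p10} | {p4,p7} | {p3}.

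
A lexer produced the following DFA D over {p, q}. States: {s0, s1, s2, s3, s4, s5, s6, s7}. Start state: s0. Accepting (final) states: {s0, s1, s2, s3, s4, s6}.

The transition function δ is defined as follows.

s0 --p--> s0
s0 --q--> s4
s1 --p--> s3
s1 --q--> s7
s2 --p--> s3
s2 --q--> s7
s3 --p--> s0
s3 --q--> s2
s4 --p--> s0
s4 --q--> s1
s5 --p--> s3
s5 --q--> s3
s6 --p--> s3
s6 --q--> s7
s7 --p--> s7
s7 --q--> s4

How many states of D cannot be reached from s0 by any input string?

Starting at s0 and following transitions, the reachable set is {s0, s1, s2, s3, s4, s7}. That leaves s5, s6 unreachable — 2 in total.

2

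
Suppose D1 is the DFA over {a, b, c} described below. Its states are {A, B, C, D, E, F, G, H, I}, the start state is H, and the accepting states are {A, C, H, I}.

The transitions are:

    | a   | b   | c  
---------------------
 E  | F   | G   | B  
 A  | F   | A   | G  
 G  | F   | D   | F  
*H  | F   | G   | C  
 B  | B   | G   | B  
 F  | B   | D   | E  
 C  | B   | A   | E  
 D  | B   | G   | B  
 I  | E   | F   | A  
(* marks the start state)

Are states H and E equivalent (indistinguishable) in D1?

Reachable states from the start: {A,B,C,D,E,F,G,H}. Unreachable: {I} — drop them.
P0 = {A,C,H} | {B,D,E,F,G}.
On input b, block {A,C,H} splits into {A,C} and {H}.
The partition is now stable with 3 blocks: {A,C} | {B,D,E,F,G} | {H}.
H and E end up in different blocks, so they are distinguishable. For instance, the string 'ε' is accepted from only H.

No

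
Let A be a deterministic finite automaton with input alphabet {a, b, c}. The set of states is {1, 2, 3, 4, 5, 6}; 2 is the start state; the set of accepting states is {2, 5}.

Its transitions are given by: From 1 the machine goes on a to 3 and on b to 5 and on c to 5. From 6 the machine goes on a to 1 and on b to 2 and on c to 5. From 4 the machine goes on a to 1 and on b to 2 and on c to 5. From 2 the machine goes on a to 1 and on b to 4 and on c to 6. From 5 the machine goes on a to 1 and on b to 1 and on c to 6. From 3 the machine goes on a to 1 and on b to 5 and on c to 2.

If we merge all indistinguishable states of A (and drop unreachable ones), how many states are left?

Every state is reachable, so we keep all 6.
P0 = {2,5} | {1,3,4,6}.
Stable partition: {2,5} | {1,3,4,6} — 2 equivalence classes.

2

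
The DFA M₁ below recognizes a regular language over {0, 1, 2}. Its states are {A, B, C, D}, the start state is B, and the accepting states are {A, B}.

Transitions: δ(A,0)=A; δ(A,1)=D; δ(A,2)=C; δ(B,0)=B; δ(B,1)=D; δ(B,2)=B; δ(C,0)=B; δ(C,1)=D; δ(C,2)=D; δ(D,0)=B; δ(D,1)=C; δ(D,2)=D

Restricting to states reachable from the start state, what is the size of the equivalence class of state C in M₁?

States {A} cannot be reached from the start state, so discard them.
Initial partition by acceptance: {B} | {C,D}.
The partition is now stable with 2 blocks: {B} | {C,D}.
State C belongs to the block {C,D}, which has 2 states.

2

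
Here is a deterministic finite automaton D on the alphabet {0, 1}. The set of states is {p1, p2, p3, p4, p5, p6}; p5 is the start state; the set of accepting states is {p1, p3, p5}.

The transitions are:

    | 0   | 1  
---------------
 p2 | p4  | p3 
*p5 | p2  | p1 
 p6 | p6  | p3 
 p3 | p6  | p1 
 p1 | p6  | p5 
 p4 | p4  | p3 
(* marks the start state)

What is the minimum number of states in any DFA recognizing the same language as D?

2

All states are reachable from the start state.
Start with accepting vs non-accepting: {p1,p3,p5} | {p2,p4,p6}.
Stable partition: {p1,p3,p5} | {p2,p4,p6} — 2 equivalence classes.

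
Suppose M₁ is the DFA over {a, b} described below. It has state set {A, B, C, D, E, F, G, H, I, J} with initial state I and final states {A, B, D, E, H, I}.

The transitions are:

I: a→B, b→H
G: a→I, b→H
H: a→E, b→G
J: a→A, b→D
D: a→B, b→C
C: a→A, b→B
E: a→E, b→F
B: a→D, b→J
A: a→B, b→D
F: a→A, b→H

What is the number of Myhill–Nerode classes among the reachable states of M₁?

Start with accepting vs non-accepting: {A,B,D,E,H,I} | {C,F,G,J}.
On input b, block {A,B,D,E,H,I} splits into {B,D,E,H} and {A,I}.
No further refinement is possible. Final partition (3 blocks): {B,D,E,H} | {C,F,G,J} | {A,I}.

3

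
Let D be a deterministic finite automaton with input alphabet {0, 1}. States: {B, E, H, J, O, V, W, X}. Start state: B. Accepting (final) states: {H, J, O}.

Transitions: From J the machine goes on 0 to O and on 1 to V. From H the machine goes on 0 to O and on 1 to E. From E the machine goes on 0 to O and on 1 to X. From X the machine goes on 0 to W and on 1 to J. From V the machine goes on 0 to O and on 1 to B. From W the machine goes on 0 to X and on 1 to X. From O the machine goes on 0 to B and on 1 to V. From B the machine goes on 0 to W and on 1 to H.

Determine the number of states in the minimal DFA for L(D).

5

Every state is reachable, so we keep all 8.
P0 = {H,J,O} | {B,E,V,W,X}.
Refine {H,J,O} on symbol 0: members go to different blocks, giving {H,J} and {O}.
Refine {B,E,V,W,X} on symbol 0: members go to different blocks, giving {B,W,X} and {E,V}.
Split {B,W,X} by δ(·,1) → {B,X} and {W}.
The partition is now stable with 5 blocks: {H,J} | {B,X} | {O} | {E,V} | {W}.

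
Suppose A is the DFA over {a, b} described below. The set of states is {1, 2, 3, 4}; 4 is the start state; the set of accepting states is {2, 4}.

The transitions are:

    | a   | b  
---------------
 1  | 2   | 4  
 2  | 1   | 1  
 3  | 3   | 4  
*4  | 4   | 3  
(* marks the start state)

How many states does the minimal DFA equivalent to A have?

2

States {1,2} cannot be reached from the start state, so discard them.
Start with accepting vs non-accepting: {4} | {3}.
No further refinement is possible. Final partition (2 blocks): {4} | {3}.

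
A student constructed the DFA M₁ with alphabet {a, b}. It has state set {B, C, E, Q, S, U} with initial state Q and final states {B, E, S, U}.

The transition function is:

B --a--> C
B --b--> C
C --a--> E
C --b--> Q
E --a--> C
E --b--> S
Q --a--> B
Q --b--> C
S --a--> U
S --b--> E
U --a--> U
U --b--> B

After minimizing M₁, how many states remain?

All states are reachable from the start state.
P0 = {B,E,S,U} | {C,Q}.
On input a, block {B,E,S,U} splits into {S,U} and {B,E}.
Refine {B,E} on symbol b: members go to different blocks, giving {E} and {B}.
On input b, block {S,U} splits into {U} and {S}.
Split {C,Q} by δ(·,a) → {C} and {Q}.
Stable partition: {U} | {C} | {E} | {B} | {S} | {Q} — 6 equivalence classes.

6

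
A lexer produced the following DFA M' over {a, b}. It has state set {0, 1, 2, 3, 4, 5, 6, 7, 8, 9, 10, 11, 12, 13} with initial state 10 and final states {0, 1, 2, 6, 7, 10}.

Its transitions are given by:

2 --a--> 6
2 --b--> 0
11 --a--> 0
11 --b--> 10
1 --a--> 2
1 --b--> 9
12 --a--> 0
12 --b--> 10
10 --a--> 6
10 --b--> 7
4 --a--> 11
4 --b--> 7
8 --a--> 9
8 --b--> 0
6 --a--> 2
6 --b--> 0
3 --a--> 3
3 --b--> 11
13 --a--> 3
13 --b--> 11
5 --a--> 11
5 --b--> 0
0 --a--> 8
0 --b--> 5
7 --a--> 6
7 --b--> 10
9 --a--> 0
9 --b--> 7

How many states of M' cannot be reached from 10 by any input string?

5

Starting at 10 and following transitions, the reachable set is {0, 2, 5, 6, 7, 8, 9, 10, 11}. That leaves 1, 3, 4, 12, 13 unreachable — 5 in total.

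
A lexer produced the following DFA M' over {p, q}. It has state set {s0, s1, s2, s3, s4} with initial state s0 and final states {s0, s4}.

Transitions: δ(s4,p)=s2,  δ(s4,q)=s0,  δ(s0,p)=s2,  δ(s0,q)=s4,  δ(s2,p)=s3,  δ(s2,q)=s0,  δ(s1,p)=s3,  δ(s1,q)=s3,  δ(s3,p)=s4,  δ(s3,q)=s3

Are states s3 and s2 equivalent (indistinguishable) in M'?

States {s1} cannot be reached from the start state, so discard them.
P0 = {s0,s4} | {s2,s3}.
Refine {s2,s3} on symbol p: members go to different blocks, giving {s2} and {s3}.
No further refinement is possible. Final partition (3 blocks): {s0,s4} | {s2} | {s3}.
s3 and s2 end up in different blocks, so they are distinguishable. For instance, the string 'p' is accepted from only s3.

No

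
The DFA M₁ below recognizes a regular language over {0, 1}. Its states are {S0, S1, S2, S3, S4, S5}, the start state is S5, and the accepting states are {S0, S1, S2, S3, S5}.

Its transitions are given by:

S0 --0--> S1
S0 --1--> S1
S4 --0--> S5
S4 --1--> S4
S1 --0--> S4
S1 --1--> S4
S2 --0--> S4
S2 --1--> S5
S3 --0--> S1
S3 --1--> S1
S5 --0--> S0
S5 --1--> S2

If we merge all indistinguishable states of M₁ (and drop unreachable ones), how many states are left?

5

Reachable states from the start: {S0,S1,S2,S4,S5}. Unreachable: {S3} — drop them.
P0 = {S0,S1,S2,S5} | {S4}.
Split {S0,S1,S2,S5} by δ(·,0) → {S0,S5} and {S1,S2}.
On input 0, block {S0,S5} splits into {S0} and {S5}.
On input 1, block {S1,S2} splits into {S1} and {S2}.
No further refinement is possible. Final partition (5 blocks): {S0} | {S4} | {S1} | {S5} | {S2}.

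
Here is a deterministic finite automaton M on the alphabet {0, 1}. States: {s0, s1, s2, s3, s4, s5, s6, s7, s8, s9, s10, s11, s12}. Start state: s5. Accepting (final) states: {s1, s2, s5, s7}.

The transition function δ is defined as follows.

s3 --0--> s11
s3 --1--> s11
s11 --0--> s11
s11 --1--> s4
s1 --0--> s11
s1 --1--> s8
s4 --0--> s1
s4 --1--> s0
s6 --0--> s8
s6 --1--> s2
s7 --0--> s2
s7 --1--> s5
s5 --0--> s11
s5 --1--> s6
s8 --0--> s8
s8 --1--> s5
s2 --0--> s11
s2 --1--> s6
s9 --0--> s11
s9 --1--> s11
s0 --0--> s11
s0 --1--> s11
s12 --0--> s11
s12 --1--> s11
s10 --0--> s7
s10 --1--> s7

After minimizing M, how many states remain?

5

States {s3,s7,s9,s10,s12} cannot be reached from the start state, so discard them.
Start with accepting vs non-accepting: {s1,s2,s5} | {s0,s4,s6,s8,s11}.
Split {s0,s4,s6,s8,s11} by δ(·,0) → {s0,s6,s8,s11} and {s4}.
On input 1, block {s0,s6,s8,s11} splits into {s6,s8} and {s0} and {s11}.
No further refinement is possible. Final partition (5 blocks): {s1,s2,s5} | {s6,s8} | {s4} | {s0} | {s11}.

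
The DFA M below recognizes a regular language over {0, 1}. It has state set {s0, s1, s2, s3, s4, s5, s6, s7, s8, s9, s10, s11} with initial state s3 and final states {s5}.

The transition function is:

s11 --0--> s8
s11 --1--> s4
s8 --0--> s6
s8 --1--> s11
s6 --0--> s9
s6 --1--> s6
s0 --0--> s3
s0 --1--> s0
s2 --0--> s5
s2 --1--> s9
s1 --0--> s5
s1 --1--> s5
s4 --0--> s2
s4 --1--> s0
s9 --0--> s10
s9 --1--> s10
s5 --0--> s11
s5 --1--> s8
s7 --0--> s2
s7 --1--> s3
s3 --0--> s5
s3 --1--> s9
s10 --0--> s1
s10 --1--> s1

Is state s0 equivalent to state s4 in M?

States {s7} cannot be reached from the start state, so discard them.
P0 = {s5} | {s0,s1,s2,s3,s4,s6,s8,s9,s10,s11}.
Refine {s0,s1,s2,s3,s4,s6,s8,s9,s10,s11} on symbol 0: members go to different blocks, giving {s0,s4,s6,s8,s9,s10,s11} and {s1,s2,s3}.
Refine {s0,s4,s6,s8,s9,s10,s11} on symbol 0: members go to different blocks, giving {s6,s8,s9,s11} and {s0,s4,s10}.
Refine {s6,s8,s9,s11} on symbol 0: members go to different blocks, giving {s6,s8,s11} and {s9}.
Split {s6,s8,s11} by δ(·,0) → {s8,s11} and {s6}.
On input 0, block {s8,s11} splits into {s8} and {s11}.
Split {s1,s2,s3} by δ(·,1) → {s2,s3} and {s1}.
On input 0, block {s0,s4,s10} splits into {s0,s4} and {s10}.
The partition is now stable with 9 blocks: {s5} | {s8} | {s2,s3} | {s0,s4} | {s9} | {s6} | {s11} | {s1} | {s10}.
s0 and s4 lie in the same block of the stable partition, so they are equivalent — no string distinguishes them.

Yes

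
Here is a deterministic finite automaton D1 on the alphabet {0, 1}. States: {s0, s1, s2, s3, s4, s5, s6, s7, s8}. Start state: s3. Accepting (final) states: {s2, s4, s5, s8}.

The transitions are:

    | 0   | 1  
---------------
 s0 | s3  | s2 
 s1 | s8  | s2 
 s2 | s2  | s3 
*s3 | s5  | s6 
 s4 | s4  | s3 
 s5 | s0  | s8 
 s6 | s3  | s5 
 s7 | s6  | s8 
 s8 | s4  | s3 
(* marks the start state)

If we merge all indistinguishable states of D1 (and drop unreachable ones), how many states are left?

5

States {s1,s7} cannot be reached from the start state, so discard them.
Initial partition by acceptance: {s2,s4,s5,s8} | {s0,s3,s6}.
Split {s2,s4,s5,s8} by δ(·,0) → {s2,s4,s8} and {s5}.
Refine {s0,s3,s6} on symbol 0: members go to different blocks, giving {s0,s6} and {s3}.
Split {s0,s6} by δ(·,1) → {s0} and {s6}.
The partition is now stable with 5 blocks: {s2,s4,s8} | {s0} | {s5} | {s3} | {s6}.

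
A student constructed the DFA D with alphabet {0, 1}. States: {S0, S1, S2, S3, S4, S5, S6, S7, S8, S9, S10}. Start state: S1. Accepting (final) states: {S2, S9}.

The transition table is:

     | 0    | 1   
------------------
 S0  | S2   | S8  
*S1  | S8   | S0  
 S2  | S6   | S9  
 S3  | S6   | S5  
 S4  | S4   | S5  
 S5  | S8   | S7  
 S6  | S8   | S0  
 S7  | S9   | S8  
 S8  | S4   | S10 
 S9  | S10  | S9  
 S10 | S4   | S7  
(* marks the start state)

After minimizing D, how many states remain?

4

First remove the unreachable states {S3}; 10 states remain.
Start with accepting vs non-accepting: {S2,S9} | {S0,S1,S4,S5,S6,S7,S8,S10}.
Split {S0,S1,S4,S5,S6,S7,S8,S10} by δ(·,0) → {S1,S4,S5,S6,S8,S10} and {S0,S7}.
On input 1, block {S1,S4,S5,S6,S8,S10} splits into {S1,S5,S6,S10} and {S4,S8}.
The partition is now stable with 4 blocks: {S2,S9} | {S1,S5,S6,S10} | {S0,S7} | {S4,S8}.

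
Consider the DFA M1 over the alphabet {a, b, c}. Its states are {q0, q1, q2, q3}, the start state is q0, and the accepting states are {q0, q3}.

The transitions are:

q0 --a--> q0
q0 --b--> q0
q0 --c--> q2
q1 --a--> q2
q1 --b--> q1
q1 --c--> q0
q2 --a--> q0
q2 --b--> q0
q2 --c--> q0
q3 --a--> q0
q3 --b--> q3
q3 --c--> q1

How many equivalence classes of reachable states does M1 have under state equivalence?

Reachable states from the start: {q0,q2}. Unreachable: {q1,q3} — drop them.
P0 = {q0} | {q2}.
No further refinement is possible. Final partition (2 blocks): {q0} | {q2}.

2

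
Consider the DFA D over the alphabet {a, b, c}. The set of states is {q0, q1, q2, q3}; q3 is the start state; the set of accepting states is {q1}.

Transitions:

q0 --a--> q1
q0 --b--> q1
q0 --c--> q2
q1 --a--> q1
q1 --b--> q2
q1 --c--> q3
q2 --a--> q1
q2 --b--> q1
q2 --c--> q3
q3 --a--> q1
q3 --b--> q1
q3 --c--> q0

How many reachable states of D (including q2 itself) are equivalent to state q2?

Every state is reachable, so we keep all 4.
Initial partition by acceptance: {q1} | {q0,q2,q3}.
No further refinement is possible. Final partition (2 blocks): {q1} | {q0,q2,q3}.
The equivalence class containing q2 is {q0,q2,q3}, of size 3.

3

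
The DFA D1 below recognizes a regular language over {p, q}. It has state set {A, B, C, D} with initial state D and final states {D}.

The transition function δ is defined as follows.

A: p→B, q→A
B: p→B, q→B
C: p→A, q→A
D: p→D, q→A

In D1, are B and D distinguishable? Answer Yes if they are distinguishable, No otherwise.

Yes

States {C} cannot be reached from the start state, so discard them.
P0 = {D} | {A,B}.
Stable partition: {D} | {A,B} — 2 equivalence classes.
B and D end up in different blocks, so they are distinguishable. For instance, the string 'ε' is accepted from only D.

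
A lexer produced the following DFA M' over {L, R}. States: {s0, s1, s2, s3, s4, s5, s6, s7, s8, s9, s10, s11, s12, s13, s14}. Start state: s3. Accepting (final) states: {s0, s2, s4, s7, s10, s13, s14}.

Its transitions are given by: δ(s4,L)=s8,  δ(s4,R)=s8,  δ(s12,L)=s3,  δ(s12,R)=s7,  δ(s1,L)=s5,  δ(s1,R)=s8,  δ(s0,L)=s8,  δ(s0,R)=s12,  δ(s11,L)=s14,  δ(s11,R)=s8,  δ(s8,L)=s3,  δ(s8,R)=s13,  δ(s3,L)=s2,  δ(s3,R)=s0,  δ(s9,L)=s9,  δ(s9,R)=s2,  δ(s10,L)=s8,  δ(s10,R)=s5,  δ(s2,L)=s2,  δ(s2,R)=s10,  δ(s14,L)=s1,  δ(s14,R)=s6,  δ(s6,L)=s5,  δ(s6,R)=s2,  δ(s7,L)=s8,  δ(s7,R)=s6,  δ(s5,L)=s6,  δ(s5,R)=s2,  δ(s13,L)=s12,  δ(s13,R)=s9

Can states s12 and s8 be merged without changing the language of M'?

Yes

First remove the unreachable states {s1,s4,s11,s14}; 11 states remain.
Initial partition by acceptance: {s0,s2,s7,s10,s13} | {s3,s5,s6,s8,s9,s12}.
Split {s0,s2,s7,s10,s13} by δ(·,L) → {s0,s7,s10,s13} and {s2}.
Refine {s3,s5,s6,s8,s9,s12} on symbol L: members go to different blocks, giving {s5,s6,s8,s9,s12} and {s3}.
On input L, block {s5,s6,s8,s9,s12} splits into {s5,s6,s9} and {s8,s12}.
Split {s0,s7,s10,s13} by δ(·,R) → {s7,s10,s13} and {s0}.
The partition is now stable with 6 blocks: {s7,s10,s13} | {s5,s6,s9} | {s2} | {s3} | {s8,s12} | {s0}.
s12 and s8 lie in the same block of the stable partition, so they are equivalent — no string distinguishes them.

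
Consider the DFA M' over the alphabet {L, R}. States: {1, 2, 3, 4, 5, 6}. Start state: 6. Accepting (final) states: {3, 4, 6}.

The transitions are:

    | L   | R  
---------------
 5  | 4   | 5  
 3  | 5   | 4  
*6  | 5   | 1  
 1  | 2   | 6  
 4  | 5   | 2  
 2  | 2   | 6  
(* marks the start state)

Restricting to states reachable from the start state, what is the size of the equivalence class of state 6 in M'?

2

Reachable states from the start: {1,2,4,5,6}. Unreachable: {3} — drop them.
P0 = {4,6} | {1,2,5}.
Refine {1,2,5} on symbol L: members go to different blocks, giving {1,2} and {5}.
No further refinement is possible. Final partition (3 blocks): {4,6} | {1,2} | {5}.
The equivalence class containing 6 is {4,6}, of size 2.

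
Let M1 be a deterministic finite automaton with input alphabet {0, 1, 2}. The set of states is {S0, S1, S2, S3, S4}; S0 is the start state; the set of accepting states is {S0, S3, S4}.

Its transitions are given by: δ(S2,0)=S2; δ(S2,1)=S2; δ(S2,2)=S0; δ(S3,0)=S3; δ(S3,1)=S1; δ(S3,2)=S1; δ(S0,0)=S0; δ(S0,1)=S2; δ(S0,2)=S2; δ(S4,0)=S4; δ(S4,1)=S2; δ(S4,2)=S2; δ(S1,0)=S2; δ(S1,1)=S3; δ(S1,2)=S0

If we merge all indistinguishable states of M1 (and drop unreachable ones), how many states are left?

2

States {S1,S3,S4} cannot be reached from the start state, so discard them.
Start with accepting vs non-accepting: {S0} | {S2}.
No further refinement is possible. Final partition (2 blocks): {S0} | {S2}.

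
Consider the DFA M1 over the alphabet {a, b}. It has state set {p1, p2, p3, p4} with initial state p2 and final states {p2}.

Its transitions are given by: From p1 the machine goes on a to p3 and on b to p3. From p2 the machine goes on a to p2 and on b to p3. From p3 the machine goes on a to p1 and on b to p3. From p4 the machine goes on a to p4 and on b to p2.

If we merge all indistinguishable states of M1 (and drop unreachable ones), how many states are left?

Reachable states from the start: {p1,p2,p3}. Unreachable: {p4} — drop them.
Initial partition by acceptance: {p2} | {p1,p3}.
No further refinement is possible. Final partition (2 blocks): {p2} | {p1,p3}.

2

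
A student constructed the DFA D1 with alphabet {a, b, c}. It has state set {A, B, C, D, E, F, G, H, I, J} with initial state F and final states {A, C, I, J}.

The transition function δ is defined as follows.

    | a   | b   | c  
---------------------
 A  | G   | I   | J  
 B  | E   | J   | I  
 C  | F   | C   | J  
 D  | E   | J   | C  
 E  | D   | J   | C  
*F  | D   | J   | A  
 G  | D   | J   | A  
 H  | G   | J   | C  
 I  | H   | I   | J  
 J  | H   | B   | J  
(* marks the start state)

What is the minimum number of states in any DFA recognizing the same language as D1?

3

Every state is reachable, so we keep all 10.
Initial partition by acceptance: {A,C,I,J} | {B,D,E,F,G,H}.
On input b, block {A,C,I,J} splits into {A,C,I} and {J}.
Stable partition: {A,C,I} | {B,D,E,F,G,H} | {J} — 3 equivalence classes.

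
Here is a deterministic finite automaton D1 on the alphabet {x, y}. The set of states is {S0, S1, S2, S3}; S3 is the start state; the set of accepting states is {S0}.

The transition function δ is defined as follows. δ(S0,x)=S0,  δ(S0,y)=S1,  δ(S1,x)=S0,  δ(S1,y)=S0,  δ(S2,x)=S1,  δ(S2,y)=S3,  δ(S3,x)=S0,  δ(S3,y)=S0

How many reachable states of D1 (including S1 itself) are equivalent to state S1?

States {S2} cannot be reached from the start state, so discard them.
Initial partition by acceptance: {S0} | {S1,S3}.
The partition is now stable with 2 blocks: {S0} | {S1,S3}.
State S1 belongs to the block {S1,S3}, which has 2 states.

2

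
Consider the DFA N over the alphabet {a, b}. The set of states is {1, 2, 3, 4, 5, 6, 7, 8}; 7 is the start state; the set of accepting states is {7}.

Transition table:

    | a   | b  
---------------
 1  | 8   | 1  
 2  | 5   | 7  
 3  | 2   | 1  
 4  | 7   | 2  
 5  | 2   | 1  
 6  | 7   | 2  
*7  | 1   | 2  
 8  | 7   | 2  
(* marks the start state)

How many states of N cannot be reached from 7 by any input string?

BFS from 7 reaches {1, 2, 5, 7, 8}; the 3 state(s) 3, 4, 6 are never visited.

3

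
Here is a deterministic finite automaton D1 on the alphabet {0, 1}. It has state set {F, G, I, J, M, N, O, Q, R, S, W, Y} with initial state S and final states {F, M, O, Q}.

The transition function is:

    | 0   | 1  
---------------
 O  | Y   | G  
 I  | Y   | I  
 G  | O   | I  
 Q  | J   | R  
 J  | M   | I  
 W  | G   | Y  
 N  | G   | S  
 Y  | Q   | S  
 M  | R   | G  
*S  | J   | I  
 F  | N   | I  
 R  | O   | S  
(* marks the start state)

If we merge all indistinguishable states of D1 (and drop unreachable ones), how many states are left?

States {F,N,W} cannot be reached from the start state, so discard them.
Start with accepting vs non-accepting: {M,O,Q} | {G,I,J,R,S,Y}.
Split {G,I,J,R,S,Y} by δ(·,0) → {G,J,R,Y} and {I,S}.
The partition is now stable with 3 blocks: {M,O,Q} | {G,J,R,Y} | {I,S}.

3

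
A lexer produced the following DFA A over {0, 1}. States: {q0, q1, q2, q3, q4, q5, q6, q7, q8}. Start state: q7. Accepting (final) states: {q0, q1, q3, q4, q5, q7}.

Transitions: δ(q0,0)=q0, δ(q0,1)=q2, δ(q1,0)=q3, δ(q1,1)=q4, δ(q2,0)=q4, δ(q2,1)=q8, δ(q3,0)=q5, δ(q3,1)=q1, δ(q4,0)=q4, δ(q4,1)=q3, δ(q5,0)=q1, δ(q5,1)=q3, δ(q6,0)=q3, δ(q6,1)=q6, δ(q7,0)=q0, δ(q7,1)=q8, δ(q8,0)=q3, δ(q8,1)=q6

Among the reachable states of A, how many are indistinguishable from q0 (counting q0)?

All states are reachable from the start state.
P0 = {q0,q1,q3,q4,q5,q7} | {q2,q6,q8}.
Split {q0,q1,q3,q4,q5,q7} by δ(·,1) → {q1,q3,q4,q5} and {q0,q7}.
The partition is now stable with 3 blocks: {q1,q3,q4,q5} | {q2,q6,q8} | {q0,q7}.
The equivalence class containing q0 is {q0,q7}, of size 2.

2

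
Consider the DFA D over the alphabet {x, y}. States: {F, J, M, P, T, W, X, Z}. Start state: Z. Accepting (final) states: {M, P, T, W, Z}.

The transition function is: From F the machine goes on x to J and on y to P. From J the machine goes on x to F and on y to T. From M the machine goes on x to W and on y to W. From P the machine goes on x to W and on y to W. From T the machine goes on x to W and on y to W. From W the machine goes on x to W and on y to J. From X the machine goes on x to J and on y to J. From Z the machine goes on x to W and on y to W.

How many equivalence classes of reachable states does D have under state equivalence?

States {M,X} cannot be reached from the start state, so discard them.
Start with accepting vs non-accepting: {P,T,W,Z} | {F,J}.
On input y, block {P,T,W,Z} splits into {P,T,Z} and {W}.
No further refinement is possible. Final partition (3 blocks): {P,T,Z} | {F,J} | {W}.

3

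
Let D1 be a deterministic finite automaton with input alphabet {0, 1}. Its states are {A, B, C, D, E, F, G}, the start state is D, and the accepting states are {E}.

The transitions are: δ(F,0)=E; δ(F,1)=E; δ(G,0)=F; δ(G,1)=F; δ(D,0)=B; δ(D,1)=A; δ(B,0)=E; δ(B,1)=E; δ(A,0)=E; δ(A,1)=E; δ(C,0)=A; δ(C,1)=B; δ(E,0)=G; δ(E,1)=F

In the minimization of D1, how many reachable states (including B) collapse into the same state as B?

Reachable states from the start: {A,B,D,E,F,G}. Unreachable: {C} — drop them.
Start with accepting vs non-accepting: {E} | {A,B,D,F,G}.
Split {A,B,D,F,G} by δ(·,0) → {A,B,F} and {D,G}.
No further refinement is possible. Final partition (3 blocks): {E} | {A,B,F} | {D,G}.
State B belongs to the block {A,B,F}, which has 3 states.

3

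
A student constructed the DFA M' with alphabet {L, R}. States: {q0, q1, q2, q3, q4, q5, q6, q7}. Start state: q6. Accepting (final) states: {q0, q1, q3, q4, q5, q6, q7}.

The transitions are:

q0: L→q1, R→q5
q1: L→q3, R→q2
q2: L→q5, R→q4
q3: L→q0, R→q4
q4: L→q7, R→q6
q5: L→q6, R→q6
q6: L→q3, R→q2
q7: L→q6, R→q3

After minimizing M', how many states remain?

7

All states are reachable from the start state.
Initial partition by acceptance: {q0,q1,q3,q4,q5,q6,q7} | {q2}.
On input R, block {q0,q1,q3,q4,q5,q6,q7} splits into {q0,q3,q4,q5,q7} and {q1,q6}.
Split {q0,q3,q4,q5,q7} by δ(·,L) → {q0,q5,q7} and {q3,q4}.
Refine {q0,q5,q7} on symbol R: members go to different blocks, giving {q0} and {q5} and {q7}.
Refine {q3,q4} on symbol L: members go to different blocks, giving {q3} and {q4}.
No further refinement is possible. Final partition (7 blocks): {q0} | {q2} | {q1,q6} | {q3} | {q5} | {q7} | {q4}.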